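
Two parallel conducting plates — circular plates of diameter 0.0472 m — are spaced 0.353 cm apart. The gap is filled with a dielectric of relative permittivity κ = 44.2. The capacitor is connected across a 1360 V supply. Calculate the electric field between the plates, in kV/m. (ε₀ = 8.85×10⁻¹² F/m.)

E = V/d = 1360 / 3.53×10⁻³ = 3.85×10⁵ V/m.

385 kV/m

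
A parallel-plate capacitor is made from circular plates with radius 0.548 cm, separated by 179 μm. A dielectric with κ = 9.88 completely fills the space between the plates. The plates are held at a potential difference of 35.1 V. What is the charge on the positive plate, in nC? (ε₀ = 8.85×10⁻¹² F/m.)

1.62 nC

A = π(0.548 cm)² = 9.43×10⁻⁵ m².
C = κε₀A/d = 9.88 × 8.85×10⁻¹² × 9.43×10⁻⁵ / 1.79×10⁻⁴ = 4.61×10⁻¹¹ F.
Q = CV = 4.61×10⁻¹¹ × 35.1 = 1.62×10⁻⁹ C.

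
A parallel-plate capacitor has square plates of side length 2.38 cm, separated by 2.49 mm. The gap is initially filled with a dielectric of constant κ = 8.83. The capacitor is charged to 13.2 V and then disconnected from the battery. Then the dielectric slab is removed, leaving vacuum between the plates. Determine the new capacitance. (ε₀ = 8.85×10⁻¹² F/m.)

C ≈ 2.01 pF

A = (2.38 cm)² = 5.66×10⁻⁴ m².
Initially C₁ = κε₀A/d = 8.83 × 8.85×10⁻¹² × 5.66×10⁻⁴ / 2.49×10⁻³ = 1.78×10⁻¹¹ F.
C = κε₀A/d scales with κ, so C₂/C₁ = 1/κ = 1/8.83 = 0.113.
C₂ = 0.113 × 1.78×10⁻¹¹ = 2.01×10⁻¹² F.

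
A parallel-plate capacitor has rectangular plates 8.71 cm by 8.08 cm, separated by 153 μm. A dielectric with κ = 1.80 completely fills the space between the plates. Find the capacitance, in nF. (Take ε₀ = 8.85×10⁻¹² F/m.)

A = 8.71 × 8.08 cm² = 7.04×10⁻³ m².
C = κε₀A/d = 1.80 × 8.85×10⁻¹² × 7.04×10⁻³ / 1.53×10⁻⁴ = 7.33×10⁻¹⁰ F.

C ≈ 0.733 nF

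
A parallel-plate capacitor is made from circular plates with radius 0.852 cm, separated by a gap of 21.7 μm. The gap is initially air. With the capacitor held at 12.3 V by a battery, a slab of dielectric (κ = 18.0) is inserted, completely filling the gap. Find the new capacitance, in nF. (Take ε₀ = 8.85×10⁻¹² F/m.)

C ≈ 1.67 nF

A = π(0.852 cm)² = 2.28×10⁻⁴ m².
Initially C₁ = ε₀A/d = 8.85×10⁻¹² × 2.28×10⁻⁴ / 2.17×10⁻⁵ = 9.30×10⁻¹¹ F.
C = κε₀A/d scales with κ, so C₂/C₁ = κ = 18.0.
C₂ = 18.0 × 9.30×10⁻¹¹ = 1.67×10⁻⁹ F.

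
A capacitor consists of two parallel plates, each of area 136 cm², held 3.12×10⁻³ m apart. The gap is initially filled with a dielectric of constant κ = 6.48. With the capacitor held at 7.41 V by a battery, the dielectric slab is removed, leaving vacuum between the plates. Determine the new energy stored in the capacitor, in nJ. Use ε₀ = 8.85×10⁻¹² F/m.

1.06 nJ

A = 136 cm² = 1.36×10⁻² m².
Initially C₁ = κε₀A/d = 6.48 × 8.85×10⁻¹² × 1.36×10⁻² / 3.12×10⁻³ = 2.50×10⁻¹⁰ F.
U₁ = 6.86×10⁻⁹ J.
Battery connected ⇒ V is held fixed. C₂ = 0.154 C₁ and U = ½CV², so U₂/U₁ = C₂/C₁ = 0.154.
U₂ = 0.154 × 6.86×10⁻⁹ = 1.06×10⁻⁹ J.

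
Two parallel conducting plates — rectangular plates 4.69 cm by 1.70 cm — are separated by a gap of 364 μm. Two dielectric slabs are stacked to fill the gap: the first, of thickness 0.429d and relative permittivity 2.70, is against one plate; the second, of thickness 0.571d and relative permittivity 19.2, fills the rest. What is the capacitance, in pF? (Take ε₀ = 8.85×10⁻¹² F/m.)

A = 4.69 × 1.70 cm² = 7.97×10⁻⁴ m².
Stacked slabs ⇒ two capacitors in series, each with the full plate area.
C₁ = κ₁ε₀A/d₁ = 2.70 × 8.85×10⁻¹² × 7.97×10⁻⁴ / 1.56×10⁻⁴ = 1.22×10⁻¹⁰ F.
C₂ = κ₂ε₀A/d₂ = 19.2 × 8.85×10⁻¹² × 7.97×10⁻⁴ / 2.08×10⁻⁴ = 6.52×10⁻¹⁰ F.
C = (1/C₁ + 1/C₂)⁻¹ = 1.03×10⁻¹⁰ F.

103 pF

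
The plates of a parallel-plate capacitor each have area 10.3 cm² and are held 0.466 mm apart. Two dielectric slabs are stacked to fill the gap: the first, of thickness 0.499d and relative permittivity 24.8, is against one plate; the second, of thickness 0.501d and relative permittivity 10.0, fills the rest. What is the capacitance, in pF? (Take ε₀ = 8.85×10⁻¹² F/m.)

A = 10.3 cm² = 1.03×10⁻³ m².
Stacked slabs ⇒ two capacitors in series, each with the full plate area.
C₁ = κ₁ε₀A/d₁ = 24.8 × 8.85×10⁻¹² × 1.03×10⁻³ / 2.33×10⁻⁴ = 9.72×10⁻¹⁰ F.
C₂ = κ₂ε₀A/d₂ = 10.0 × 8.85×10⁻¹² × 1.03×10⁻³ / 2.33×10⁻⁴ = 3.90×10⁻¹⁰ F.
C = (1/C₁ + 1/C₂)⁻¹ = 2.79×10⁻¹⁰ F.

C ≈ 279 pF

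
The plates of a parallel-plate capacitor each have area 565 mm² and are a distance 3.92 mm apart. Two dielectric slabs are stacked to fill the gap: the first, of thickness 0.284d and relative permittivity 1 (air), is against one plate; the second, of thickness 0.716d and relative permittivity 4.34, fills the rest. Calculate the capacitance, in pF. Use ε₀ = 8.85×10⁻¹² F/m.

2.84 pF

A = 565 mm² = 5.65×10⁻⁴ m².
Stacked slabs ⇒ two capacitors in series, each with the full plate area.
C₁ = κ₁ε₀A/d₁ = 1.00 × 8.85×10⁻¹² × 5.65×10⁻⁴ / 1.11×10⁻³ = 4.49×10⁻¹² F.
C₂ = κ₂ε₀A/d₂ = 4.34 × 8.85×10⁻¹² × 5.65×10⁻⁴ / 2.81×10⁻³ = 7.73×10⁻¹² F.
C = (1/C₁ + 1/C₂)⁻¹ = 2.84×10⁻¹² F.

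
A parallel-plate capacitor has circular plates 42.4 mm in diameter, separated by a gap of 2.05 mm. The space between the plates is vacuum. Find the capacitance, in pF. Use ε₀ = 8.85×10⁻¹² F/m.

A = π(42.4/2 mm)² = 1.41×10⁻³ m².
C = ε₀A/d = 8.85×10⁻¹² × 1.41×10⁻³ / 2.05×10⁻³ = 6.10×10⁻¹² F.

6.10 pF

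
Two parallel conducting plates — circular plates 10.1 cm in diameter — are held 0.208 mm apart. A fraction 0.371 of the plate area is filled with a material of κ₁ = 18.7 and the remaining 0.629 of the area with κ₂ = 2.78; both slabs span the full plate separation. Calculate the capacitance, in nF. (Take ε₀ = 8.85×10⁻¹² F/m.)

2.96 nF

A = π(10.1/2 cm)² = 8.01×10⁻³ m².
Side-by-side slabs ⇒ two capacitors in parallel, each spanning the full gap.
C₁ = κ₁ε₀A₁/d = 18.7 × 8.85×10⁻¹² × 2.97×10⁻³ / 2.08×10⁻⁴ = 2.36×10⁻⁹ F.
C₂ = κ₂ε₀A₂/d = 2.78 × 8.85×10⁻¹² × 5.04×10⁻³ / 2.08×10⁻⁴ = 5.96×10⁻¹⁰ F.
C = C₁ + C₂ = 2.96×10⁻⁹ F.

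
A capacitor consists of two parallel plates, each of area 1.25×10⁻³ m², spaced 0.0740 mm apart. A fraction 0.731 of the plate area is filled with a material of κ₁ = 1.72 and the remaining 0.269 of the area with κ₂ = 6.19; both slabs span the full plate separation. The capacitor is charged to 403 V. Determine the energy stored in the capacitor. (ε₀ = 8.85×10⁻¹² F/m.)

Side-by-side slabs ⇒ two capacitors in parallel, each spanning the full gap.
C₁ = κ₁ε₀A₁/d = 1.72 × 8.85×10⁻¹² × 9.14×10⁻⁴ / 7.40×10⁻⁵ = 1.88×10⁻¹⁰ F.
C₂ = κ₂ε₀A₂/d = 6.19 × 8.85×10⁻¹² × 3.36×10⁻⁴ / 7.40×10⁻⁵ = 2.49×10⁻¹⁰ F.
C = C₁ + C₂ = 4.37×10⁻¹⁰ F.
U = ½CV² = ½ × 4.37×10⁻¹⁰ × (403)² = 3.55×10⁻⁵ J.

35.5 μJ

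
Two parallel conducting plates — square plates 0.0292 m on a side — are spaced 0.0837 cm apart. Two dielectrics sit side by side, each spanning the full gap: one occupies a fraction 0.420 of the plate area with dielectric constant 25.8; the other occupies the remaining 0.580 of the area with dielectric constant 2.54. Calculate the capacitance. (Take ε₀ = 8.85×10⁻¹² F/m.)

A = (0.0292 m)² = 8.53×10⁻⁴ m².
Side-by-side slabs ⇒ two capacitors in parallel, each spanning the full gap.
C₁ = κ₁ε₀A₁/d = 25.8 × 8.85×10⁻¹² × 3.58×10⁻⁴ / 8.37×10⁻⁴ = 9.77×10⁻¹¹ F.
C₂ = κ₂ε₀A₂/d = 2.54 × 8.85×10⁻¹² × 4.95×10⁻⁴ / 8.37×10⁻⁴ = 1.33×10⁻¹¹ F.
C = C₁ + C₂ = 1.11×10⁻¹⁰ F.

111 pF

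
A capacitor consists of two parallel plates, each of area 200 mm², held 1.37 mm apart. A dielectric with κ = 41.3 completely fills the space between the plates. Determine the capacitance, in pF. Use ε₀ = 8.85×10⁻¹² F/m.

53.4 pF

A = 200 mm² = 2.00×10⁻⁴ m².
C = κε₀A/d = 41.3 × 8.85×10⁻¹² × 2.00×10⁻⁴ / 1.37×10⁻³ = 5.34×10⁻¹¹ F.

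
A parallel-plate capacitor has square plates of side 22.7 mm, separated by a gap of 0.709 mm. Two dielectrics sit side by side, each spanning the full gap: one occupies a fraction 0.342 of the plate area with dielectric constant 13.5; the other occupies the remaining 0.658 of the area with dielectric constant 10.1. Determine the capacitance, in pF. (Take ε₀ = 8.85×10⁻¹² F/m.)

A = (22.7 mm)² = 5.15×10⁻⁴ m².
Side-by-side slabs ⇒ two capacitors in parallel, each spanning the full gap.
C₁ = κ₁ε₀A₁/d = 13.5 × 8.85×10⁻¹² × 1.76×10⁻⁴ / 7.09×10⁻⁴ = 2.97×10⁻¹¹ F.
C₂ = κ₂ε₀A₂/d = 10.1 × 8.85×10⁻¹² × 3.39×10⁻⁴ / 7.09×10⁻⁴ = 4.27×10⁻¹¹ F.
C = C₁ + C₂ = 7.24×10⁻¹¹ F.

C ≈ 72.4 pF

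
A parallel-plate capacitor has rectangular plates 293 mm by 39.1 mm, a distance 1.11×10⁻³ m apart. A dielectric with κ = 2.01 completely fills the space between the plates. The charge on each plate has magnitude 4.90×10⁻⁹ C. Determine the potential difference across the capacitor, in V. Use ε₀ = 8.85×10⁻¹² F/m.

A = 293 × 39.1 mm² = 1.15×10⁻² m².
C = κε₀A/d = 2.01 × 8.85×10⁻¹² × 1.15×10⁻² / 1.11×10⁻³ = 1.84×10⁻¹⁰ F.
V = Q/C = 4.90×10⁻⁹ / 1.84×10⁻¹⁰ = 26.7 V.

V ≈ 26.7 V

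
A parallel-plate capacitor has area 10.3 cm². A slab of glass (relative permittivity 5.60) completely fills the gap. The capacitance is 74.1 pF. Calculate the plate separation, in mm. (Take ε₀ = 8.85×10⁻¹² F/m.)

A = 10.3 cm² = 1.03×10⁻³ m².
d = κε₀A/C = 5.60 × 8.85×10⁻¹² × 1.03×10⁻³ / 7.41×10⁻¹¹ = 6.89×10⁻⁴ m.

d ≈ 0.689 mm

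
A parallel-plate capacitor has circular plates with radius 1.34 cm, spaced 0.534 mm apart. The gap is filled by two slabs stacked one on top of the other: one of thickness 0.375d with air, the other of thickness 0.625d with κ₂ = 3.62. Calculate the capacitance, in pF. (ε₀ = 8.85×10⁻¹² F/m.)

A = π(1.34 cm)² = 5.64×10⁻⁴ m².
Stacked slabs ⇒ two capacitors in series, each with the full plate area.
C₁ = κ₁ε₀A/d₁ = 1.00 × 8.85×10⁻¹² × 5.64×10⁻⁴ / 2.00×10⁻⁴ = 2.49×10⁻¹¹ F.
C₂ = κ₂ε₀A/d₂ = 3.62 × 8.85×10⁻¹² × 5.64×10⁻⁴ / 3.34×10⁻⁴ = 5.41×10⁻¹¹ F.
C = (1/C₁ + 1/C₂)⁻¹ = 1.71×10⁻¹¹ F.

17.1 pF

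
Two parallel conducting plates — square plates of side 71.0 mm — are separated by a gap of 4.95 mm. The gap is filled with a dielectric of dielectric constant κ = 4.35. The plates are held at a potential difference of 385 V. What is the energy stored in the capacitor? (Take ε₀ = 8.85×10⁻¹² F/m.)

U ≈ 2.91 μJ

A = (71.0 mm)² = 5.04×10⁻³ m².
C = κε₀A/d = 4.35 × 8.85×10⁻¹² × 5.04×10⁻³ / 4.95×10⁻³ = 3.92×10⁻¹¹ F.
U = ½CV² = ½ × 3.92×10⁻¹¹ × (385)² = 2.91×10⁻⁶ J.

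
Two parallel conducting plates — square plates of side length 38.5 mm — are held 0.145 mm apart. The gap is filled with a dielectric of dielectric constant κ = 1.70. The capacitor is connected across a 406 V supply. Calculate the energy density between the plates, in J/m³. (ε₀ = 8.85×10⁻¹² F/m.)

E = V/d = 406 / 1.45×10⁻⁴ = 2.80×10⁶ V/m.
u = ½κε₀E² = ½ × 1.70 × 8.85×10⁻¹² × (2.80×10⁶)² = 59.0 J/m³.

59.0 J/m³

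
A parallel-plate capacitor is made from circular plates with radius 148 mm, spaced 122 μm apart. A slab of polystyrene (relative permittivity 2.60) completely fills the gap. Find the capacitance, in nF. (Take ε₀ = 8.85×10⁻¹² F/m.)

13.0 nF

A = π(148 mm)² = 6.88×10⁻² m².
C = κε₀A/d = 2.60 × 8.85×10⁻¹² × 6.88×10⁻² / 1.22×10⁻⁴ = 1.30×10⁻⁸ F.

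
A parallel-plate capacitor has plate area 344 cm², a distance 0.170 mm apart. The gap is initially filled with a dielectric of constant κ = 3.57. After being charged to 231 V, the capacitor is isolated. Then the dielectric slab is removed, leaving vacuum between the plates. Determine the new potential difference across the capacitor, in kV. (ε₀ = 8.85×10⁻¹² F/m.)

V ≈ 0.825 kV

A = 344 cm² = 3.44×10⁻² m².
Initially C₁ = κε₀A/d = 3.57 × 8.85×10⁻¹² × 3.44×10⁻² / 1.70×10⁻⁴ = 6.39×10⁻⁹ F.
V₁ = 2.31×10² V.
Isolated ⇒ Q is held fixed. C₂ = 0.280 C₁ and V = Q/C, so V₂/V₁ = C₁/C₂ = 3.57.
V₂ = 3.57 × 2.31×10² = 8.25×10² V.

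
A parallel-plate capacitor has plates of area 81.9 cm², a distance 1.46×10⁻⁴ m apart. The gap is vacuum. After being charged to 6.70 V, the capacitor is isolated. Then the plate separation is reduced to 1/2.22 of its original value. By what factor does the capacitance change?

C = ε₀A/d scales as 1/d, so C₂/C₁ = d₁/d₂ = 2.22.

C₂/C₁ ≈ 2.22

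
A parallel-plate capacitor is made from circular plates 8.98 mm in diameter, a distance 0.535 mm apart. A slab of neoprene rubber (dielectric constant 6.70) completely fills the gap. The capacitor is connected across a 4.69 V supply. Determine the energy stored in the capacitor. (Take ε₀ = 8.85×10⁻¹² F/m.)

U ≈ 77.2 pJ

A = π(8.98/2 mm)² = 6.33×10⁻⁵ m².
C = κε₀A/d = 6.70 × 8.85×10⁻¹² × 6.33×10⁻⁵ / 5.35×10⁻⁴ = 7.02×10⁻¹² F.
U = ½CV² = ½ × 7.02×10⁻¹² × (4.69)² = 7.72×10⁻¹¹ J.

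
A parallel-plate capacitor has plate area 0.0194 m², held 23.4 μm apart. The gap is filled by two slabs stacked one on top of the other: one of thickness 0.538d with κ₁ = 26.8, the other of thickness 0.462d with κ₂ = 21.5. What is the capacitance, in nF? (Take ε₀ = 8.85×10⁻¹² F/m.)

C ≈ 177 nF

Stacked slabs ⇒ two capacitors in series, each with the full plate area.
C₁ = κ₁ε₀A/d₁ = 26.8 × 8.85×10⁻¹² × 1.94×10⁻² / 1.26×10⁻⁵ = 3.65×10⁻⁷ F.
C₂ = κ₂ε₀A/d₂ = 21.5 × 8.85×10⁻¹² × 1.94×10⁻² / 1.08×10⁻⁵ = 3.41×10⁻⁷ F.
C = (1/C₁ + 1/C₂)⁻¹ = 1.77×10⁻⁷ F.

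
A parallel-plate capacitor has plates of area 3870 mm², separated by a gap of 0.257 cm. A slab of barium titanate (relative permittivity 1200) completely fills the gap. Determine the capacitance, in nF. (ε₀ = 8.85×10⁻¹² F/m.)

C ≈ 16.0 nF

A = 3870 mm² = 3.87×10⁻³ m².
C = κε₀A/d = 1200 × 8.85×10⁻¹² × 3.87×10⁻³ / 2.57×10⁻³ = 1.60×10⁻⁸ F.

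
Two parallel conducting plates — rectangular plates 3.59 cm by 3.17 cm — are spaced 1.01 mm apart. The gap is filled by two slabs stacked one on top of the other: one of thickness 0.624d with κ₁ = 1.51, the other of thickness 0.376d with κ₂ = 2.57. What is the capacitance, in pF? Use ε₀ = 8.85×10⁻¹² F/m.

A = 3.59 × 3.17 cm² = 1.14×10⁻³ m².
Stacked slabs ⇒ two capacitors in series, each with the full plate area.
C₁ = κ₁ε₀A/d₁ = 1.51 × 8.85×10⁻¹² × 1.14×10⁻³ / 6.30×10⁻⁴ = 2.41×10⁻¹¹ F.
C₂ = κ₂ε₀A/d₂ = 2.57 × 8.85×10⁻¹² × 1.14×10⁻³ / 3.80×10⁻⁴ = 6.82×10⁻¹¹ F.
C = (1/C₁ + 1/C₂)⁻¹ = 1.78×10⁻¹¹ F.

C ≈ 17.8 pF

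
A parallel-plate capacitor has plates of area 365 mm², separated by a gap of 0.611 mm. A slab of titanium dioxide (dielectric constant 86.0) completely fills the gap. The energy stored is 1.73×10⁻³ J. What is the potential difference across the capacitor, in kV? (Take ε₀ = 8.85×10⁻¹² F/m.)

2.76 kV

A = 365 mm² = 3.65×10⁻⁴ m².
C = κε₀A/d = 86.0 × 8.85×10⁻¹² × 3.65×10⁻⁴ / 6.11×10⁻⁴ = 4.55×10⁻¹⁰ F.
V = √(2U/C) = √(2 × 1.73×10⁻³ / 4.55×10⁻¹⁰) = 2.76×10³ V.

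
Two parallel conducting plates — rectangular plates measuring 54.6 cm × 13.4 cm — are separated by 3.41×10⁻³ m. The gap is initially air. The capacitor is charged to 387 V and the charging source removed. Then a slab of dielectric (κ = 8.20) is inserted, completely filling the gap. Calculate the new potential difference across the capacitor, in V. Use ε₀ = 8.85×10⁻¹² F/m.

47.2 V

A = 54.6 × 13.4 cm² = 7.32×10⁻² m².
Initially C₁ = ε₀A/d = 8.85×10⁻¹² × 7.32×10⁻² / 3.41×10⁻³ = 1.90×10⁻¹⁰ F.
V₁ = 3.87×10² V.
Isolated ⇒ Q is held fixed. C₂ = 8.20 C₁ and V = Q/C, so V₂/V₁ = C₁/C₂ = 0.122.
V₂ = 0.122 × 3.87×10² = 47.2 V.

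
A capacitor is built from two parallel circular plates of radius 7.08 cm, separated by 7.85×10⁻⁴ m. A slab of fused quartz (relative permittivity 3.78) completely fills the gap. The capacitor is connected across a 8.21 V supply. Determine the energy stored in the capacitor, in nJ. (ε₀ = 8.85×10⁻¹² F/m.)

22.6 nJ

A = π(7.08 cm)² = 1.57×10⁻² m².
C = κε₀A/d = 3.78 × 8.85×10⁻¹² × 1.57×10⁻² / 7.85×10⁻⁴ = 6.71×10⁻¹⁰ F.
U = ½CV² = ½ × 6.71×10⁻¹⁰ × (8.21)² = 2.26×10⁻⁸ J.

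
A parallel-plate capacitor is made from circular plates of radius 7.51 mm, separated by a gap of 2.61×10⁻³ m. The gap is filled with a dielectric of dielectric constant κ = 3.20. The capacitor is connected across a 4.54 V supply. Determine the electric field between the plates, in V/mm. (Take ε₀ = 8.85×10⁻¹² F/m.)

E = V/d = 4.54 / 2.61×10⁻³ = 1.74×10³ V/m.

1.74 V/mm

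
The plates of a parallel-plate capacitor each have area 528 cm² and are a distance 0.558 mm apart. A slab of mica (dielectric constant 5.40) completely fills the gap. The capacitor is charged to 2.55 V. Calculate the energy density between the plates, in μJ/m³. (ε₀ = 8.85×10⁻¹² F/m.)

u ≈ 499 μJ/m³

E = V/d = 2.55 / 5.58×10⁻⁴ = 4.57×10³ V/m.
u = ½κε₀E² = ½ × 5.40 × 8.85×10⁻¹² × (4.57×10³)² = 4.99×10⁻⁴ J/m³.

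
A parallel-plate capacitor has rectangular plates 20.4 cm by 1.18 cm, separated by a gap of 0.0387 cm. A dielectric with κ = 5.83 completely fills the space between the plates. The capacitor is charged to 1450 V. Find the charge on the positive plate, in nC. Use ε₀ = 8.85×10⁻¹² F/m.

A = 20.4 × 1.18 cm² = 2.41×10⁻³ m².
C = κε₀A/d = 5.83 × 8.85×10⁻¹² × 2.41×10⁻³ / 3.87×10⁻⁴ = 3.21×10⁻¹⁰ F.
Q = CV = 3.21×10⁻¹⁰ × 1450 = 4.65×10⁻⁷ C.

Q ≈ 465 nC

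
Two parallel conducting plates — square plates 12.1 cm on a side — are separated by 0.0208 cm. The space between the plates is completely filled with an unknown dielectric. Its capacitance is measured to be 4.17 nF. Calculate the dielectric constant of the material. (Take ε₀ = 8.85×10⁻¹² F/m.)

κ ≈ 6.69

A = (12.1 cm)² = 1.46×10⁻² m².
κ = Cd/(ε₀A) = 4.17×10⁻⁹ × 2.08×10⁻⁴ / (8.85×10⁻¹² × 1.46×10⁻²) = 6.69.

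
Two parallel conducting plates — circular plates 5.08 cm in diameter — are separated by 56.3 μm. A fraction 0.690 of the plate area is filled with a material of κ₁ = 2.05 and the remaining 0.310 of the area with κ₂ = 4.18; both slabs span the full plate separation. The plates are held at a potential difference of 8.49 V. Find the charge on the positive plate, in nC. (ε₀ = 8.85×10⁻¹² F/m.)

7.33 nC

A = π(5.08/2 cm)² = 2.03×10⁻³ m².
Side-by-side slabs ⇒ two capacitors in parallel, each spanning the full gap.
C₁ = κ₁ε₀A₁/d = 2.05 × 8.85×10⁻¹² × 1.40×10⁻³ / 5.63×10⁻⁵ = 4.51×10⁻¹⁰ F.
C₂ = κ₂ε₀A₂/d = 4.18 × 8.85×10⁻¹² × 6.28×10⁻⁴ / 5.63×10⁻⁵ = 4.13×10⁻¹⁰ F.
C = C₁ + C₂ = 8.64×10⁻¹⁰ F.
Q = CV = 8.64×10⁻¹⁰ × 8.49 = 7.33×10⁻⁹ C.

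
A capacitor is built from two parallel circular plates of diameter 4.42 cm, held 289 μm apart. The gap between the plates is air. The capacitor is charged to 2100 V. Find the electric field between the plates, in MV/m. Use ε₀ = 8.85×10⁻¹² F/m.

E ≈ 7.27 MV/m

E = V/d = 2100 / 2.89×10⁻⁴ = 7.27×10⁶ V/m.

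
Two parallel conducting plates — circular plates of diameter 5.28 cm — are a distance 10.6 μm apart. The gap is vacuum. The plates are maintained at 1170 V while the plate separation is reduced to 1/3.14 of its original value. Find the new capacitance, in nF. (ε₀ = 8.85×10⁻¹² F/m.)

C ≈ 5.74 nF

A = π(5.28/2 cm)² = 2.19×10⁻³ m².
Initially C₁ = ε₀A/d = 8.85×10⁻¹² × 2.19×10⁻³ / 1.06×10⁻⁵ = 1.83×10⁻⁹ F.
C = ε₀A/d scales as 1/d, so C₂/C₁ = d₁/d₂ = 3.14.
C₂ = 3.14 × 1.83×10⁻⁹ = 5.74×10⁻⁹ F.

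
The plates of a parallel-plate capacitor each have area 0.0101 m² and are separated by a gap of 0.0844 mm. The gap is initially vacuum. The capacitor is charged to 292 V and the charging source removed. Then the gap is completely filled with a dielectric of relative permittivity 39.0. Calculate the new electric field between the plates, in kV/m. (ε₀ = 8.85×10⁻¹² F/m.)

Initially C₁ = ε₀A/d = 8.85×10⁻¹² × 1.01×10⁻² / 8.44×10⁻⁵ = 1.06×10⁻⁹ F.
E₁ = 3.46×10⁶ V/m.
Isolated ⇒ Q is held fixed. V₂ = Q/C₂ = V₁/39.0; E = V/d, so E₂/E₁ = (V₂/V₁)(d₁/d₂) = 0.0256.
E₂ = 0.0256 × 3.46×10⁶ = 8.87×10⁴ V/m.

88.7 kV/m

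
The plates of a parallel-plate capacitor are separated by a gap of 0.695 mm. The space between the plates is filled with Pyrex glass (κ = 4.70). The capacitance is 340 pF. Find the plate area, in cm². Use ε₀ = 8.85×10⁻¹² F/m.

A = Cd/(κε₀) = 3.40×10⁻¹⁰ × 6.95×10⁻⁴ / (4.70 × 8.85×10⁻¹²) = 5.68×10⁻³ m².

A ≈ 56.8 cm²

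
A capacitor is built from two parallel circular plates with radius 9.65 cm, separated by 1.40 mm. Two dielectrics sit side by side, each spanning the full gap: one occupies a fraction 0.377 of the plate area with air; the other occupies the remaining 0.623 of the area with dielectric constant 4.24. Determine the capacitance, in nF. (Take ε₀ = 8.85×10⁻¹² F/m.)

A = π(9.65 cm)² = 2.93×10⁻² m².
Side-by-side slabs ⇒ two capacitors in parallel, each spanning the full gap.
C₁ = κ₁ε₀A₁/d = 1.00 × 8.85×10⁻¹² × 1.10×10⁻² / 1.40×10⁻³ = 6.97×10⁻¹¹ F.
C₂ = κ₂ε₀A₂/d = 4.24 × 8.85×10⁻¹² × 1.82×10⁻² / 1.40×10⁻³ = 4.89×10⁻¹⁰ F.
C = C₁ + C₂ = 5.58×10⁻¹⁰ F.

C ≈ 0.558 nF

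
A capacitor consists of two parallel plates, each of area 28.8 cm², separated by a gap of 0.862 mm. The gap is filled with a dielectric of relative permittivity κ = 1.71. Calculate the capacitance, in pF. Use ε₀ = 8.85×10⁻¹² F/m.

C ≈ 50.6 pF

A = 28.8 cm² = 2.88×10⁻³ m².
C = κε₀A/d = 1.71 × 8.85×10⁻¹² × 2.88×10⁻³ / 8.62×10⁻⁴ = 5.06×10⁻¹¹ F.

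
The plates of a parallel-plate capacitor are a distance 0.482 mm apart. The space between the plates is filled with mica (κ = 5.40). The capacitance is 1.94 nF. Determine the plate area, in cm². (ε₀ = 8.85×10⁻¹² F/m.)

196 cm²

A = Cd/(κε₀) = 1.94×10⁻⁹ × 4.82×10⁻⁴ / (5.40 × 8.85×10⁻¹²) = 1.96×10⁻² m².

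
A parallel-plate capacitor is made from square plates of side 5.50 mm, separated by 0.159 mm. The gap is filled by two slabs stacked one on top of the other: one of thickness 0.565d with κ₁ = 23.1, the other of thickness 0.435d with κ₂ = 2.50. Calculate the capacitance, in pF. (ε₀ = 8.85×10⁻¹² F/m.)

A = (5.50 mm)² = 3.02×10⁻⁵ m².
Stacked slabs ⇒ two capacitors in series, each with the full plate area.
C₁ = κ₁ε₀A/d₁ = 23.1 × 8.85×10⁻¹² × 3.02×10⁻⁵ / 8.98×10⁻⁵ = 6.88×10⁻¹¹ F.
C₂ = κ₂ε₀A/d₂ = 2.50 × 8.85×10⁻¹² × 3.02×10⁻⁵ / 6.92×10⁻⁵ = 9.68×10⁻¹² F.
C = (1/C₁ + 1/C₂)⁻¹ = 8.48×10⁻¹² F.

C ≈ 8.48 pF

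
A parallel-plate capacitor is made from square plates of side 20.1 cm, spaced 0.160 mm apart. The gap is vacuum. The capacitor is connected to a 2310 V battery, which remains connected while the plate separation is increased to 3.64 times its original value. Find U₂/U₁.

U₂/U₁ ≈ 0.275

Battery connected ⇒ V is held fixed.
C₂ = 0.275 C₁ and U = ½CV², so U₂/U₁ = C₂/C₁ = 0.275.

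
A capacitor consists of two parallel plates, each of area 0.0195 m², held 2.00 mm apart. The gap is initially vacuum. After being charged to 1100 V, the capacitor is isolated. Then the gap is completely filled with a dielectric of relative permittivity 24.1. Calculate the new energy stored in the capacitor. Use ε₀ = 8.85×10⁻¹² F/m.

Initially C₁ = ε₀A/d = 8.85×10⁻¹² × 1.95×10⁻² / 2.00×10⁻³ = 8.63×10⁻¹¹ F.
U₁ = 5.22×10⁻⁵ J.
Isolated ⇒ Q is held fixed. C₂ = 24.1 C₁ and U = Q²/(2C), so U₂/U₁ = C₁/C₂ = 0.0415.
U₂ = 0.0415 × 5.22×10⁻⁵ = 2.17×10⁻⁶ J.

2.17 μJ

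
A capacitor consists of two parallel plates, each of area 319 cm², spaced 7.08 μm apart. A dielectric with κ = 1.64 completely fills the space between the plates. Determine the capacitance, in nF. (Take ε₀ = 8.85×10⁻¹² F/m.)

65.4 nF

A = 319 cm² = 3.19×10⁻² m².
C = κε₀A/d = 1.64 × 8.85×10⁻¹² × 3.19×10⁻² / 7.08×10⁻⁶ = 6.54×10⁻⁸ F.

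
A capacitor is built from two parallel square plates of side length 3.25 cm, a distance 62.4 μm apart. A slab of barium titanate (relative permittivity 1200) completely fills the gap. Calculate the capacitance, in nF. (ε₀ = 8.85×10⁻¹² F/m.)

180 nF

A = (3.25 cm)² = 1.06×10⁻³ m².
C = κε₀A/d = 1200 × 8.85×10⁻¹² × 1.06×10⁻³ / 6.24×10⁻⁵ = 1.80×10⁻⁷ F.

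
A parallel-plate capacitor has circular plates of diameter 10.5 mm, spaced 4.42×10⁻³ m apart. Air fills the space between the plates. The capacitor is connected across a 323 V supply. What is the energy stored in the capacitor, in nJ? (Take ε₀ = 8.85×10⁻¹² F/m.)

U ≈ 9.04 nJ

A = π(10.5/2 mm)² = 8.66×10⁻⁵ m².
C = ε₀A/d = 8.85×10⁻¹² × 8.66×10⁻⁵ / 4.42×10⁻³ = 1.73×10⁻¹³ F.
U = ½CV² = ½ × 1.73×10⁻¹³ × (323)² = 9.04×10⁻⁹ J.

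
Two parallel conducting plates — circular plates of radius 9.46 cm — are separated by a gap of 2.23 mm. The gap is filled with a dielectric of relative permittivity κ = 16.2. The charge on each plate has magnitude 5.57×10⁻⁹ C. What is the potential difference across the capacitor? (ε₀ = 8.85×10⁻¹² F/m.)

V ≈ 3.08 V

A = π(9.46 cm)² = 2.81×10⁻² m².
C = κε₀A/d = 16.2 × 8.85×10⁻¹² × 2.81×10⁻² / 2.23×10⁻³ = 1.81×10⁻⁹ F.
V = Q/C = 5.57×10⁻⁹ / 1.81×10⁻⁹ = 3.08 V.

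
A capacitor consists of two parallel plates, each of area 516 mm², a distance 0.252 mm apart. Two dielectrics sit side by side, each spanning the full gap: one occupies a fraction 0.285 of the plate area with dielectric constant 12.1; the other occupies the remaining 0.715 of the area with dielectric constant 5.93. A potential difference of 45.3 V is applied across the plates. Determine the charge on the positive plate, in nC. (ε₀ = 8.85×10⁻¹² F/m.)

Q ≈ 6.31 nC

A = 516 mm² = 5.16×10⁻⁴ m².
Side-by-side slabs ⇒ two capacitors in parallel, each spanning the full gap.
C₁ = κ₁ε₀A₁/d = 12.1 × 8.85×10⁻¹² × 1.47×10⁻⁴ / 2.52×10⁻⁴ = 6.25×10⁻¹¹ F.
C₂ = κ₂ε₀A₂/d = 5.93 × 8.85×10⁻¹² × 3.69×10⁻⁴ / 2.52×10⁻⁴ = 7.68×10⁻¹¹ F.
C = C₁ + C₂ = 1.39×10⁻¹⁰ F.
Q = CV = 1.39×10⁻¹⁰ × 45.3 = 6.31×10⁻⁹ C.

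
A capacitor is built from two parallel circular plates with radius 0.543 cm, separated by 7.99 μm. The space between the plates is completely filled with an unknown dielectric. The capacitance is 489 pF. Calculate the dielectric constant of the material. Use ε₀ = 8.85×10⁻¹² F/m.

A = π(0.543 cm)² = 9.26×10⁻⁵ m².
κ = Cd/(ε₀A) = 4.89×10⁻¹⁰ × 7.99×10⁻⁶ / (8.85×10⁻¹² × 9.26×10⁻⁵) = 4.77.

4.77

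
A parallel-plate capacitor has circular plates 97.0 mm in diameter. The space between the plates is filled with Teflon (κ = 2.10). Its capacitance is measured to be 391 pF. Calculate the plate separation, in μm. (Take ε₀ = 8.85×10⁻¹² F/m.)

A = π(97.0/2 mm)² = 7.39×10⁻³ m².
d = κε₀A/C = 2.10 × 8.85×10⁻¹² × 7.39×10⁻³ / 3.91×10⁻¹⁰ = 3.51×10⁻⁴ m.

351 μm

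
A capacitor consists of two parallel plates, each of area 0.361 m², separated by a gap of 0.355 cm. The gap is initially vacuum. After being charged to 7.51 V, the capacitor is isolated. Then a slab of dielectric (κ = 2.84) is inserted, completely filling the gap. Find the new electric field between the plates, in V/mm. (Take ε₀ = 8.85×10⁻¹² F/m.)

Initially C₁ = ε₀A/d = 8.85×10⁻¹² × 0.361 / 3.55×10⁻³ = 9.00×10⁻¹⁰ F.
E₁ = 2.12×10³ V/m.
Isolated ⇒ Q is held fixed. V₂ = Q/C₂ = V₁/2.84; E = V/d, so E₂/E₁ = (V₂/V₁)(d₁/d₂) = 0.352.
E₂ = 0.352 × 2.12×10³ = 7.45×10² V/m.

0.745 V/mm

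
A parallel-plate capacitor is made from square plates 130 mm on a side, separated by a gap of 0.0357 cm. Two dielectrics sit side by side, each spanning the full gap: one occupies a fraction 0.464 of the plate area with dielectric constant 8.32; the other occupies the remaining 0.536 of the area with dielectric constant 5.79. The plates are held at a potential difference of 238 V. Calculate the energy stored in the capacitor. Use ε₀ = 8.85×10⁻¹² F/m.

U ≈ 82.6 μJ

A = (130 mm)² = 1.69×10⁻² m².
Side-by-side slabs ⇒ two capacitors in parallel, each spanning the full gap.
C₁ = κ₁ε₀A₁/d = 8.32 × 8.85×10⁻¹² × 7.84×10⁻³ / 3.57×10⁻⁴ = 1.62×10⁻⁹ F.
C₂ = κ₂ε₀A₂/d = 5.79 × 8.85×10⁻¹² × 9.06×10⁻³ / 3.57×10⁻⁴ = 1.30×10⁻⁹ F.
C = C₁ + C₂ = 2.92×10⁻⁹ F.
U = ½CV² = ½ × 2.92×10⁻⁹ × (238)² = 8.26×10⁻⁵ J.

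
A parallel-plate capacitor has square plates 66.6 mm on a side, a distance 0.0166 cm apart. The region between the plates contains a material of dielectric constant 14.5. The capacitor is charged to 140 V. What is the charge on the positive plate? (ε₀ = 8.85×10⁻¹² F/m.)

480 nC

A = (66.6 mm)² = 4.44×10⁻³ m².
C = κε₀A/d = 14.5 × 8.85×10⁻¹² × 4.44×10⁻³ / 1.66×10⁻⁴ = 3.43×10⁻⁹ F.
Q = CV = 3.43×10⁻⁹ × 140 = 4.80×10⁻⁷ C.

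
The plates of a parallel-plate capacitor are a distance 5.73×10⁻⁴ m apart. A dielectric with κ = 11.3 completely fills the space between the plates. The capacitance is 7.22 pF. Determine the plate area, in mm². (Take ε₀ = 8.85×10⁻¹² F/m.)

A = Cd/(κε₀) = 7.22×10⁻¹² × 5.73×10⁻⁴ / (11.3 × 8.85×10⁻¹²) = 4.14×10⁻⁵ m².

41.4 mm²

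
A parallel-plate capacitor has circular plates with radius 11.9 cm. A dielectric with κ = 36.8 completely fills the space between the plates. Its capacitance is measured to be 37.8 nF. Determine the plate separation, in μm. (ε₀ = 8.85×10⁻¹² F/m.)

383 μm

A = π(11.9 cm)² = 4.45×10⁻² m².
d = κε₀A/C = 36.8 × 8.85×10⁻¹² × 4.45×10⁻² / 3.78×10⁻⁸ = 3.83×10⁻⁴ m.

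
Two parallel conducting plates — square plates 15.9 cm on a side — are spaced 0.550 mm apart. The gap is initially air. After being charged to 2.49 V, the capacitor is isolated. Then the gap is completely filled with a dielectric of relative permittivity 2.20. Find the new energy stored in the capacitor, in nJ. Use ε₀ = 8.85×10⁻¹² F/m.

A = (15.9 cm)² = 2.53×10⁻² m².
Initially C₁ = ε₀A/d = 8.85×10⁻¹² × 2.53×10⁻² / 5.50×10⁻⁴ = 4.07×10⁻¹⁰ F.
U₁ = 1.26×10⁻⁹ J.
Isolated ⇒ Q is held fixed. C₂ = 2.20 C₁ and U = Q²/(2C), so U₂/U₁ = C₁/C₂ = 0.455.
U₂ = 0.455 × 1.26×10⁻⁹ = 5.73×10⁻¹⁰ J.

U ≈ 0.573 nJ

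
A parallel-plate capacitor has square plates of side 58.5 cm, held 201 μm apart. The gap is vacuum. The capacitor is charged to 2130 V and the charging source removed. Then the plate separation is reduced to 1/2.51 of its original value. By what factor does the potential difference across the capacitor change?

Isolated ⇒ Q is held fixed.
C₂ = 2.51 C₁ and V = Q/C, so V₂/V₁ = C₁/C₂ = 0.398.

V₂/V₁ ≈ 0.398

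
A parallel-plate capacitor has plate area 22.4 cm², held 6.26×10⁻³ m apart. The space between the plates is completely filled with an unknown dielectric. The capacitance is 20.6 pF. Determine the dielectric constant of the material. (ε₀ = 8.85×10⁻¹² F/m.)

A = 22.4 cm² = 2.24×10⁻³ m².
κ = Cd/(ε₀A) = 2.06×10⁻¹¹ × 6.26×10⁻³ / (8.85×10⁻¹² × 2.24×10⁻³) = 6.51.

6.51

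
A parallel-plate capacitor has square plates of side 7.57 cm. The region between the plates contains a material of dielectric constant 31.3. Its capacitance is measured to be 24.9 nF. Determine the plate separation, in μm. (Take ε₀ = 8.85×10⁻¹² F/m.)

A = (7.57 cm)² = 5.73×10⁻³ m².
d = κε₀A/C = 31.3 × 8.85×10⁻¹² × 5.73×10⁻³ / 2.49×10⁻⁸ = 6.37×10⁻⁵ m.

63.7 μm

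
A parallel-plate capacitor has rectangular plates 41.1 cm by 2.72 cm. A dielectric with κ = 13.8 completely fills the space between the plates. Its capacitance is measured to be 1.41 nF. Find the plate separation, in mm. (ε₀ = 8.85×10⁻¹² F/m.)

A = 41.1 × 2.72 cm² = 1.12×10⁻² m².
d = κε₀A/C = 13.8 × 8.85×10⁻¹² × 1.12×10⁻² / 1.41×10⁻⁹ = 9.68×10⁻⁴ m.

0.968 mm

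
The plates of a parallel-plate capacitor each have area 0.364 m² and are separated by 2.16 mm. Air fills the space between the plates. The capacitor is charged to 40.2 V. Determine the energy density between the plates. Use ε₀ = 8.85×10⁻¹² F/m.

1.53 mJ/m³

E = V/d = 40.2 / 2.16×10⁻³ = 1.86×10⁴ V/m.
u = ½ε₀E² = ½ × 8.85×10⁻¹² × (1.86×10⁴)² = 1.53×10⁻³ J/m³.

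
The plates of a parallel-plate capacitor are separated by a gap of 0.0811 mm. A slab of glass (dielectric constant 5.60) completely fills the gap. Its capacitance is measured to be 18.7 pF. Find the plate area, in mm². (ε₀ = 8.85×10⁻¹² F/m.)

30.6 mm²

A = Cd/(κε₀) = 1.87×10⁻¹¹ × 8.11×10⁻⁵ / (5.60 × 8.85×10⁻¹²) = 3.06×10⁻⁵ m².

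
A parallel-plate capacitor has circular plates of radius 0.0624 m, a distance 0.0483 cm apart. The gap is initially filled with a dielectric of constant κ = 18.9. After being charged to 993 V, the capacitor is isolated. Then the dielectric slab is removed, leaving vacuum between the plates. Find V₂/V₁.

V₂/V₁ ≈ 18.9

Isolated ⇒ Q is held fixed.
C₂ = 0.0529 C₁ and V = Q/C, so V₂/V₁ = C₁/C₂ = 18.9.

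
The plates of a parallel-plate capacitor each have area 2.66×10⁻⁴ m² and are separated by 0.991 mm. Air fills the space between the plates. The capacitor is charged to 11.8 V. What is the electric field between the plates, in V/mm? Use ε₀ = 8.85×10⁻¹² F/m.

E = V/d = 11.8 / 9.91×10⁻⁴ = 1.19×10⁴ V/m.

E ≈ 11.9 V/mm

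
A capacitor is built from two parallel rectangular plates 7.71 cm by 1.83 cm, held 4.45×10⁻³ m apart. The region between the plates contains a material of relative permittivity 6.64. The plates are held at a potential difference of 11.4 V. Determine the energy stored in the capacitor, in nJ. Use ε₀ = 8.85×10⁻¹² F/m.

U ≈ 1.21 nJ

A = 7.71 × 1.83 cm² = 1.41×10⁻³ m².
C = κε₀A/d = 6.64 × 8.85×10⁻¹² × 1.41×10⁻³ / 4.45×10⁻³ = 1.86×10⁻¹¹ F.
U = ½CV² = ½ × 1.86×10⁻¹¹ × (11.4)² = 1.21×10⁻⁹ J.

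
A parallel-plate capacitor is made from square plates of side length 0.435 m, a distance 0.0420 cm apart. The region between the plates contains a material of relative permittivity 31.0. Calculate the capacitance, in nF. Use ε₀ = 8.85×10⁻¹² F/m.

A = (0.435 m)² = 0.189 m².
C = κε₀A/d = 31.0 × 8.85×10⁻¹² × 0.189 / 4.20×10⁻⁴ = 1.24×10⁻⁷ F.

C ≈ 124 nF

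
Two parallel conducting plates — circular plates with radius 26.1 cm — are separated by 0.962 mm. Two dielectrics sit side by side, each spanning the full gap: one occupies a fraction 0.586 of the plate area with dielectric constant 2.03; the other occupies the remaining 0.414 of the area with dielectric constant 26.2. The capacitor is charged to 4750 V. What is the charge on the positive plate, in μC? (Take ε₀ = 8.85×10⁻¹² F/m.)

A = π(26.1 cm)² = 0.214 m².
Side-by-side slabs ⇒ two capacitors in parallel, each spanning the full gap.
C₁ = κ₁ε₀A₁/d = 2.03 × 8.85×10⁻¹² × 0.125 / 9.62×10⁻⁴ = 2.34×10⁻⁹ F.
C₂ = κ₂ε₀A₂/d = 26.2 × 8.85×10⁻¹² × 8.86×10⁻² / 9.62×10⁻⁴ = 2.14×10⁻⁸ F.
C = C₁ + C₂ = 2.37×10⁻⁸ F.
Q = CV = 2.37×10⁻⁸ × 4750 = 1.13×10⁻⁴ C.

Q ≈ 113 μC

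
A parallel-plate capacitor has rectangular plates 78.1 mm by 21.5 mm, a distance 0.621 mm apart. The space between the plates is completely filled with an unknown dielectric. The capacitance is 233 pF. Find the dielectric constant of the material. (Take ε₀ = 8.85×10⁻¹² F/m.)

A = 78.1 × 21.5 mm² = 1.68×10⁻³ m².
κ = Cd/(ε₀A) = 2.33×10⁻¹⁰ × 6.21×10⁻⁴ / (8.85×10⁻¹² × 1.68×10⁻³) = 9.74.

κ ≈ 9.74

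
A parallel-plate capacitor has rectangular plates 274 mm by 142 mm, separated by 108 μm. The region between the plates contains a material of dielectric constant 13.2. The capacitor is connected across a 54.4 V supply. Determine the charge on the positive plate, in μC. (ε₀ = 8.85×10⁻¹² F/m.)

Q ≈ 2.29 μC

A = 274 × 142 mm² = 3.89×10⁻² m².
C = κε₀A/d = 13.2 × 8.85×10⁻¹² × 3.89×10⁻² / 1.08×10⁻⁴ = 4.21×10⁻⁸ F.
Q = CV = 4.21×10⁻⁸ × 54.4 = 2.29×10⁻⁶ C.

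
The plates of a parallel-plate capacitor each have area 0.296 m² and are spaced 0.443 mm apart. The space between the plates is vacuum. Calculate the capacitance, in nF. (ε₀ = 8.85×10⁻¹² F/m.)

C = ε₀A/d = 8.85×10⁻¹² × 0.296 / 4.43×10⁻⁴ = 5.91×10⁻⁹ F.

C ≈ 5.91 nF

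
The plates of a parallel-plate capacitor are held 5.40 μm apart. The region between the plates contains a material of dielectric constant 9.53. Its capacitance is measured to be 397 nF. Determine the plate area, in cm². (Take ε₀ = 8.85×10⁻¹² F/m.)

254 cm²

A = Cd/(κε₀) = 3.97×10⁻⁷ × 5.40×10⁻⁶ / (9.53 × 8.85×10⁻¹²) = 2.54×10⁻² m².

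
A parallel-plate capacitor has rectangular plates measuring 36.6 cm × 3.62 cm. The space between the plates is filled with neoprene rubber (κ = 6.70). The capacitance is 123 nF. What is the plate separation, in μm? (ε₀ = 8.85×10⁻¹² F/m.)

A = 36.6 × 3.62 cm² = 1.32×10⁻² m².
d = κε₀A/C = 6.70 × 8.85×10⁻¹² × 1.32×10⁻² / 1.23×10⁻⁷ = 6.39×10⁻⁶ m.

d ≈ 6.39 μm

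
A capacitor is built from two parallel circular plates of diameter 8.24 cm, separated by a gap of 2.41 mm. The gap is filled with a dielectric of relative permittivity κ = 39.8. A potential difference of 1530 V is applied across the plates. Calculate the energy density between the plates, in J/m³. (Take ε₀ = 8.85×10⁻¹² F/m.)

E = V/d = 1530 / 2.41×10⁻³ = 6.35×10⁵ V/m.
u = ½κε₀E² = ½ × 39.8 × 8.85×10⁻¹² × (6.35×10⁵)² = 71.0 J/m³.

u ≈ 71.0 J/m³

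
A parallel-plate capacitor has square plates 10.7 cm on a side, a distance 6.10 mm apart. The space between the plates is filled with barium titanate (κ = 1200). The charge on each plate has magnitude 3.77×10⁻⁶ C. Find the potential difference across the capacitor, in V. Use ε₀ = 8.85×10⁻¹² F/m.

A = (10.7 cm)² = 1.14×10⁻² m².
C = κε₀A/d = 1200 × 8.85×10⁻¹² × 1.14×10⁻² / 6.10×10⁻³ = 1.99×10⁻⁸ F.
V = Q/C = 3.77×10⁻⁶ / 1.99×10⁻⁸ = 1.89×10² V.

189 V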